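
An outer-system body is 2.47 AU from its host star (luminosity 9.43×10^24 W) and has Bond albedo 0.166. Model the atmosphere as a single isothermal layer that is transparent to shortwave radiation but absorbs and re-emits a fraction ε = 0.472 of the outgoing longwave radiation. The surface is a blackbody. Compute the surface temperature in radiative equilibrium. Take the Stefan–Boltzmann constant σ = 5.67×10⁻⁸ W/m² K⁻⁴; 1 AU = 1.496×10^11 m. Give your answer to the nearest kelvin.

d = 2.47 × 1.496×10^11 m = 3.695×10^11 m.
S = L/(4πd²) = 5.496 W/m².
Effective emission temperature (TOA balance): σT_e⁴ = S(1−α)/4 = 1.146 W/m² → T_e = 67.05 K.
Surface balance with a leaky layer gives σT_s⁴ = σT_e⁴·2/(2−ε), so T_s = T_e·[2/(2−0.472)]^(1/4) = 71.72 K.

72 K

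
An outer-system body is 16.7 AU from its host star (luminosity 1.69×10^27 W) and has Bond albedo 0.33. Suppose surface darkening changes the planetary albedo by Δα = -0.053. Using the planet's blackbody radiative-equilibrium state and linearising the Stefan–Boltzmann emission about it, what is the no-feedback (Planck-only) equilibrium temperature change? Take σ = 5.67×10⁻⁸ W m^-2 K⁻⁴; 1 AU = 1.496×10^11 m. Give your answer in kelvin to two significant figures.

1.8 kelvin

d = 16.7 × 1.496×10^11 m = 2.498×10^12 m.
Flux at the orbit: S = L/(4πd²) = 1.69×10^27/(4π·(2.50×10^12)²) = 21.55 W m^-2.
Reference equilibrium: T_e = [S(1−α)/(4σ)]^(1/4) = 89.32 K.
The change in absorbed flux is Δ[S(1−α)/4] = −SΔα/4 = 0.2855 W m^-2.
Planck response: λ_P = 4σT_e³ = 4·5.67×10⁻⁸·(89.32)³ = 0.1616 W m^-2/K.
So ΔT₀ = 0.2855/0.1616 = 1.77 K.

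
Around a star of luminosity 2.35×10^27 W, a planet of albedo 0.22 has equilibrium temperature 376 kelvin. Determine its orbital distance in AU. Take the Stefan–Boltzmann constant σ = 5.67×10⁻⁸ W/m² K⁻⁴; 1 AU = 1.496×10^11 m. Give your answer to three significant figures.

1.20 AU

Energy balance gives S = 4σT⁴/(1−α) = 5812 W/m².
From L = 4πd²S, d = √(2.35×10^27/(4π·5812)) = 1.794×10^11 m = 1.199 AU.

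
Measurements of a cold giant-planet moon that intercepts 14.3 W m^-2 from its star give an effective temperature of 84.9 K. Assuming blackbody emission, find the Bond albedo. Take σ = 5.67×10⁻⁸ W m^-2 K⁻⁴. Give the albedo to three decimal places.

0.176

Energy balance: S(1−α)/4 = σT⁴, so 1−α = 4σT⁴/S.
4σT⁴ = 4·5.67×10⁻⁸·(84.9)⁴ = 11.78 W m^-2.
1−α = 11.78/14.30 = 0.8240, so α = 0.1760.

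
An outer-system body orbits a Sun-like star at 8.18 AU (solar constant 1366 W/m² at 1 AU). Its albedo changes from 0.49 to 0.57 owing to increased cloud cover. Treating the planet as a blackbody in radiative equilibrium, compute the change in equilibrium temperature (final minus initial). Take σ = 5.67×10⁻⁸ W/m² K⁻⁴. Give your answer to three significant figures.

-3.44 K

Flux at the orbit: S = 1366/(8.18)² = 20.41 W/m².
Before: T₁ = [20.41·0.51/(4σ)]^(1/4) = 82.31 K.
Final:   T₂ = [S(1−0.57)/(4σ)]^(1/4) = 78.88 K.
ΔT = T₂ − T₁ = -3.437 K.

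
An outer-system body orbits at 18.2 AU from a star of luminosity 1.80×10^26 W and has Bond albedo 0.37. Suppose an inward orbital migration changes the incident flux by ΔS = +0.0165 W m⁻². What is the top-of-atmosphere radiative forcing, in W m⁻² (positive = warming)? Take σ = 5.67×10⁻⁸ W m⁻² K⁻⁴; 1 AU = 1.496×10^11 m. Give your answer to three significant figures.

d = 18.2 × 1.496×10^11 m = 2.723×10^12 m.
Spreading L over a sphere of radius d: S = 1.80×10^26/(4π·2.72×10^12²) = 1.932 W m⁻².
Only a fraction (1−α) is absorbed and it's spread over 4πR², so ΔF = (1−α)ΔS/4 = 0.002599 W m⁻².

0.00260 W m⁻²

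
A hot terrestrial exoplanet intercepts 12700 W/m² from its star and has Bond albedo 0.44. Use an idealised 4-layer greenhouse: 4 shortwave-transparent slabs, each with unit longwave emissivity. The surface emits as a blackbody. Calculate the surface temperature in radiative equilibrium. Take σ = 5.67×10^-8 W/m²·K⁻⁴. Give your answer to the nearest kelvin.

629 K

The effective emission temperature is T_e = [S(1−α)/(4σ)]^¼ = 420.8 K.
For an N-layer opaque stack, T_s⁴ = (N+1)T_e⁴, hence T_s = (5)^(1/4)×420.8 K = 629.3 K.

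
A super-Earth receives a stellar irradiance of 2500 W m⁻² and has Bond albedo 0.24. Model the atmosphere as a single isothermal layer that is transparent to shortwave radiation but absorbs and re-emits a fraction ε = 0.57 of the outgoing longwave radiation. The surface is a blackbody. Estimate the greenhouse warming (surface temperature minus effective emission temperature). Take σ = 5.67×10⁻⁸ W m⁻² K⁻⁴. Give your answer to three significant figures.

26.5 K

The planet radiates to space at T_e = [S(1−α)/(4σ)]^(1/4) = 302.5 K.
The surface balance (absorbed SW + ε·downward IR = σT_s⁴) with T_a⁴ = T_s⁴/2 reduces to T_s = T_e·[2/(2−ε)]^¼ = 329.0 K.
Greenhouse warming: T_s − T_e = 26.47 K.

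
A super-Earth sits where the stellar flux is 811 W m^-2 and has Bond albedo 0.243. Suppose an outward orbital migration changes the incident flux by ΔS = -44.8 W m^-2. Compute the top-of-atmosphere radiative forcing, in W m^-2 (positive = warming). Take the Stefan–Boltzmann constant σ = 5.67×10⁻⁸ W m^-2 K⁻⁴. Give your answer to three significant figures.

-8.48 W m^-2

Only a fraction (1−α) is absorbed and it's spread over 4πR², so ΔF = (1−α)ΔS/4 = -8.478 W m^-2.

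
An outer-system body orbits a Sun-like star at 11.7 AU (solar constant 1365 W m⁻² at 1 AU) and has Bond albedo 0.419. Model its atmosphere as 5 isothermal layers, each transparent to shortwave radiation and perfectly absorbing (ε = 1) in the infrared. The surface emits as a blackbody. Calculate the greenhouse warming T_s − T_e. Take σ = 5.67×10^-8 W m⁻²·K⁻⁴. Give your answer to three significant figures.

Flux at the orbit: S = 1365/(11.7)² = 9.972 W m⁻².
The effective emission temperature is T_e = [S(1−α)/(4σ)]^¼ = 71.09 K.
T_s = (N+1)^(1/4)·T_e = 111.3 K.
So the greenhouse effect raises the surface by 111.3 − 71.09 = 40.17 K.

40.2 K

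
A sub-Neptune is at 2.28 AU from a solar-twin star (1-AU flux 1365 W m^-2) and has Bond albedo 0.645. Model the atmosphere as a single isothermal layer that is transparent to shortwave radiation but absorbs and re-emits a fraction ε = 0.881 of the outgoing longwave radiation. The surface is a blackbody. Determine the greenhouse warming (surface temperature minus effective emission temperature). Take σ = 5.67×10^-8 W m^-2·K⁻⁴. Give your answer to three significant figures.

Irradiance scales as 1/d², so S = 1365 W m^-2 × (1/2.28)² = 262.6 W m^-2.
Effective emission temperature (TOA balance): σT_e⁴ = S(1−α)/4 = 23.30 W m^-2 → T_e = 142.4 K.
Surface balance with a leaky layer gives σT_s⁴ = σT_e⁴·2/(2−ε), so T_s = T_e·[2/(2−0.881)]^(1/4) = 164.6 K.
The atmosphere warms the surface by 22.25 K.

22.2 kelvin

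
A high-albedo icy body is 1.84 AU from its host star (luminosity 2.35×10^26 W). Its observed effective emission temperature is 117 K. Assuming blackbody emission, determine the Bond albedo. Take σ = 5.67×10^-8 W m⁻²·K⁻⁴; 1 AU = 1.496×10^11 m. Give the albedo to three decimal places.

Orbital distance: d = 1.84 AU = 2.753×10^11 m.
Flux at the orbit: S = L/(4πd²) = 2.35×10^26/(4π·(2.75×10^11)²) = 246.8 W m⁻².
Rearranging the radiative balance, α = 1 − 4σT⁴/S.
4σT⁴ = 4·5.67×10⁻⁸·(117)⁴ = 42.50 W m⁻².
Hence α = 1 − 42.50/246.8 = 0.8278.

0.828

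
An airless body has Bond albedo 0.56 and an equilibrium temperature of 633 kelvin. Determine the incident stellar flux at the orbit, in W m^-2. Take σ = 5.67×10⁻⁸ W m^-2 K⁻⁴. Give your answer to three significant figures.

82800 W m^-2

Invert the energy balance for S: S = 4σT⁴/(1−α).
The emitted flux is σT⁴ = 9103 W m^-2.
S = 4·9103/0.44 = 82760 W m^-2.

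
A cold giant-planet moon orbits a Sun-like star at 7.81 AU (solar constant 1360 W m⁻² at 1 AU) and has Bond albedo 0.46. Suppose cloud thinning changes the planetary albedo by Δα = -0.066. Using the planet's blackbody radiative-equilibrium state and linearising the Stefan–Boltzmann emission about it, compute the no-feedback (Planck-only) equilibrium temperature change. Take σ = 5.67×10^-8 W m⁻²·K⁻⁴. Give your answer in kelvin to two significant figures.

Irradiance scales as 1/d², so S = 1360 W m⁻² × (1/7.81)² = 22.30 W m⁻².
Reference equilibrium: T_e = [S(1−α)/(4σ)]^(1/4) = 85.36 K.
The change in absorbed flux is Δ[S(1−α)/4] = −SΔα/4 = 0.3679 W m⁻².
Linearising σT⁴ gives d(σT⁴)/dT = 4σT_e³ = 0.1411 W m⁻² per K.
So ΔT₀ = 0.3679/0.1411 = 2.61 K.

2.6 kelvin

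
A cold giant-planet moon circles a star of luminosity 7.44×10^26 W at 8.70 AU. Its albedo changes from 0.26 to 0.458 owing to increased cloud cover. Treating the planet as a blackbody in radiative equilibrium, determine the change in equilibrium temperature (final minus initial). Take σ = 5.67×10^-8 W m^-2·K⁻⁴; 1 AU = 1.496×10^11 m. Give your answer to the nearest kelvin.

Orbital distance: d = 8.70 AU = 1.302×10^12 m.
Flux at the orbit: S = L/(4πd²) = 7.44×10^26/(4π·(1.30×10^12)²) = 34.95 W m^-2.
With α = 0.26, T₁ = 103.3 K.
After:  T₂ = [34.95·0.542/(4σ)]^(1/4) = 95.60 K.
ΔT = T₂ − T₁ = -7.739 K.

-8 kelvin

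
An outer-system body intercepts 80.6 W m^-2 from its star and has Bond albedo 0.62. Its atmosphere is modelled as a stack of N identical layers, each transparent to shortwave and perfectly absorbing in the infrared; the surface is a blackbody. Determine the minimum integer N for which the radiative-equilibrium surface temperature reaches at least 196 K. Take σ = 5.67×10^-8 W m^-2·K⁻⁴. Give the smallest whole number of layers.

10

OLR = S(1−α)/4 = 7.657 W m^-2; the top layer radiates at T_e = 107.8 K.
Need (N+1)T_e⁴ ≥ T_s⁴, i.e. N+1 ≥ (196/107.8)⁴ = 10.928.
So N ≥ 9.928; the smallest integer is N = 10.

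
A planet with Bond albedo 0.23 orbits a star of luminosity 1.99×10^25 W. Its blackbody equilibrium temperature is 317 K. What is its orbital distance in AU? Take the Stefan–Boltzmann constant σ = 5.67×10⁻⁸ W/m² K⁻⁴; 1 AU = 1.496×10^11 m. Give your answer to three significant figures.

Required flux: S = 4σT⁴/(1−α) = 2974 W/m².
Then d = [L/(4πS)]^(1/2) = 2.307×10^10 m, i.e. 0.1542 AU.

0.154 AU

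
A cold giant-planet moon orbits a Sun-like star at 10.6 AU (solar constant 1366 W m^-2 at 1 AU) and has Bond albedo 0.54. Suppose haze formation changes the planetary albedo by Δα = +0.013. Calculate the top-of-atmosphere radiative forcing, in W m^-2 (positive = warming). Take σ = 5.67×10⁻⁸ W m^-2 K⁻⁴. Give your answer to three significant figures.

By the inverse-square law, S = 1366/10.6² = 12.16 W m^-2.
The change in absorbed flux is Δ[S(1−α)/4] = −SΔα/4 = -0.03951 W m^-2.

-0.0395 W m^-2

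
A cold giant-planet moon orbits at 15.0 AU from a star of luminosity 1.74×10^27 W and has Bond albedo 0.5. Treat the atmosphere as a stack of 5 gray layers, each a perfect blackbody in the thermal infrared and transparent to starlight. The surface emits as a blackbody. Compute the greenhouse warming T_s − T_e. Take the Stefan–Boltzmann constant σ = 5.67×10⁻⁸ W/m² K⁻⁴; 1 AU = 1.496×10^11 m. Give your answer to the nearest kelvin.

50 kelvin

Orbital distance: d = 15.0 AU = 2.244×10^12 m.
Flux at the orbit: S = L/(4πd²) = 1.74×10^27/(4π·(2.24×10^12)²) = 27.50 W/m².
The effective emission temperature is T_e = [S(1−α)/(4σ)]^¼ = 88.24 K.
T_s = (N+1)^(1/4)·T_e = 138.1 K.
So the greenhouse effect raises the surface by 138.1 − 88.24 = 49.86 K.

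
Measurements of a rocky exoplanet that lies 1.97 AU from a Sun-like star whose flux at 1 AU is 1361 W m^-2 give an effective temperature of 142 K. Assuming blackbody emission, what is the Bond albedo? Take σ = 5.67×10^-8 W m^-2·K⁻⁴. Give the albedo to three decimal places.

0.737

Flux at the orbit: S = 1361/(1.97)² = 350.7 W m^-2.
Rearranging the radiative balance, α = 1 − 4σT⁴/S.
4σT⁴ = 4·5.67×10⁻⁸·(142)⁴ = 92.21 W m^-2.
Hence α = 1 − 92.21/350.7 = 0.7371.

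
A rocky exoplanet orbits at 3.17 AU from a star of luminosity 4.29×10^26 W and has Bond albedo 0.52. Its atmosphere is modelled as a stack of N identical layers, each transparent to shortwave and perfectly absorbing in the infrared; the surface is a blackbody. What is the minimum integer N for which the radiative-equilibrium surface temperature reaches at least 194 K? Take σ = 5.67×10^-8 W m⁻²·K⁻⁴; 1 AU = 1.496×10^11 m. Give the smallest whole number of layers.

4

Orbital distance: d = 3.17 AU = 4.742×10^11 m.
S = L/(4πd²) = 151.8 W m⁻².
The effective emission temperature is T_e = [S(1−α)/(4σ)]^¼ = 133.9 K.
Need (N+1)T_e⁴ ≥ T_s⁴, i.e. N+1 ≥ (194/133.9)⁴ = 4.409.
So N ≥ 3.409; the smallest integer is N = 4.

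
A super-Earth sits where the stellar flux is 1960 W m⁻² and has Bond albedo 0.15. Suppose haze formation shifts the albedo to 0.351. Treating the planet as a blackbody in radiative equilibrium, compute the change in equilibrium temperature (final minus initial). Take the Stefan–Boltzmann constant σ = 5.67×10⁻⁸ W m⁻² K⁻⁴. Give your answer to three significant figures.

-19.1 K

Initial: T₁ = [S(1−0.15)/(4σ)]^(1/4) = 292.8 K.
With α = 0.351, T₂ = 273.7 K.
Change: 273.7 − 292.8 = -19.10 K.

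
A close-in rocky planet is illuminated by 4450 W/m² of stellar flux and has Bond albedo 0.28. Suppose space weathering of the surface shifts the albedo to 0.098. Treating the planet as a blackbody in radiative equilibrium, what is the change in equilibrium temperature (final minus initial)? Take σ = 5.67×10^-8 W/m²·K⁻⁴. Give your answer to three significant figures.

20.0 K

Initial: T₁ = [S(1−0.28)/(4σ)]^(1/4) = 344.8 K.
Final:   T₂ = [S(1−0.098)/(4σ)]^(1/4) = 364.7 K.
ΔT = T₂ − T₁ = 19.98 K.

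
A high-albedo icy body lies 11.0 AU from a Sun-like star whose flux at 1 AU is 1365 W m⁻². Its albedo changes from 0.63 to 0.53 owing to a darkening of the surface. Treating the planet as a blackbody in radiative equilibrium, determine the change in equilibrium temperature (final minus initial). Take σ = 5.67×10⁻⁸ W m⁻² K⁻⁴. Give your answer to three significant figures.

Flux at the orbit: S = 1365/(11.0)² = 11.28 W m⁻².
Before: T₁ = [11.28·0.37/(4σ)]^(1/4) = 65.50 K.
After:  T₂ = [11.28·0.47/(4σ)]^(1/4) = 69.53 K.
Change: 69.53 − 65.50 = 4.037 K.

4.04 K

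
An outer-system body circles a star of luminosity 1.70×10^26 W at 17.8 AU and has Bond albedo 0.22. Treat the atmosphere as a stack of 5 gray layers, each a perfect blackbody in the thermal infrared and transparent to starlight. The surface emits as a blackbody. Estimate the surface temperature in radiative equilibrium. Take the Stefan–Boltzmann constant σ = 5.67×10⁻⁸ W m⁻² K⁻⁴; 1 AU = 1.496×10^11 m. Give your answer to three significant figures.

Orbital distance: d = 17.8 AU = 2.663×10^12 m.
S = L/(4πd²) = 1.908 W m⁻².
The effective emission temperature is T_e = [S(1−α)/(4σ)]^¼ = 50.61 K.
For an N-layer opaque stack, T_s⁴ = (N+1)T_e⁴, hence T_s = (6)^(1/4)×50.61 K = 79.21 K.

79.2 kelvin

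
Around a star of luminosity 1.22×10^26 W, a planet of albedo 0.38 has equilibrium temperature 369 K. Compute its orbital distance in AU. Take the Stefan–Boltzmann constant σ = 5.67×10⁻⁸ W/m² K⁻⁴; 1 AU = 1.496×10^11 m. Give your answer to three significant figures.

The flux needed for this T is 4σT⁴/(1−0.38) = 6782 W/m².
Then d = [L/(4πS)]^(1/2) = 3.784×10^10 m, i.e. 0.2529 AU.

0.253 AU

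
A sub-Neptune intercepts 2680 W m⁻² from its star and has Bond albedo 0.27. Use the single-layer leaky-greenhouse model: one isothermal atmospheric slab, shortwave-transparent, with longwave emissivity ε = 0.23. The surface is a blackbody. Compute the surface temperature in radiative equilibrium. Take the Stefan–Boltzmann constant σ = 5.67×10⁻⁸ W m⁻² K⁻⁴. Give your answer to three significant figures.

314 K

At the top of the atmosphere, σT_e⁴ = S(1−α)/4 = 489.1 W m⁻², giving T_e = 304.8 K.
Surface balance with a leaky layer gives σT_s⁴ = σT_e⁴·2/(2−ε), so T_s = T_e·[2/(2−0.23)]^(1/4) = 314.2 K.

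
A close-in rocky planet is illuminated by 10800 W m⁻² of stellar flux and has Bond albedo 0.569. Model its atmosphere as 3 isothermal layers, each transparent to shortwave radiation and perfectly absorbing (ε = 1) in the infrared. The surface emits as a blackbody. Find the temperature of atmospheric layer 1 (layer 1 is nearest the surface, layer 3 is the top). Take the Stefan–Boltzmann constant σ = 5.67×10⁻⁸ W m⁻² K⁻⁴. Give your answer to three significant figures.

498 K

The effective emission temperature is T_e = [S(1−α)/(4σ)]^¼ = 378.5 K.
Each opaque layer satisfies 2T_j⁴ = T_{j−1}⁴ + T_{j+1}⁴, giving T_k⁴ = (N+1−k)T_e⁴.
With k = 1: T_1 = (3+1−1)^¼·378.5 K = 498.1 K.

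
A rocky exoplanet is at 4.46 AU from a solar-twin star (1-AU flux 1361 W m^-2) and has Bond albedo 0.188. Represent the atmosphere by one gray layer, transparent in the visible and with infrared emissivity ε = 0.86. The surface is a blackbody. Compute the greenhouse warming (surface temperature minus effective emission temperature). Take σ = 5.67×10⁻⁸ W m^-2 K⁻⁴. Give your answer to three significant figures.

Irradiance scales as 1/d², so S = 1361 W m^-2 × (1/4.46)² = 68.42 W m^-2.
At the top of the atmosphere, σT_e⁴ = S(1−α)/4 = 13.89 W m^-2, giving T_e = 125.1 K.
For a single slab of emissivity ε, T_s⁴ = 2T_e⁴/(2−ε); thus T_s = 125.1·(1.754)^(1/4) = 144.0 K.
The atmosphere warms the surface by 18.88 K.

18.9 K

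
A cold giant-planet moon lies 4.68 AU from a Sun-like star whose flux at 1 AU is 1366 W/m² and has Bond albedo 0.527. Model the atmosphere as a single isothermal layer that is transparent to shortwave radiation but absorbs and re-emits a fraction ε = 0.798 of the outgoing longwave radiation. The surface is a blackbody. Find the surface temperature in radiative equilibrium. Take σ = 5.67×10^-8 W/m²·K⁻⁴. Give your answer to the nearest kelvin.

121 K

Flux at the orbit: S = 1366/(4.68)² = 62.37 W/m².
Effective emission temperature (TOA balance): σT_e⁴ = S(1−α)/4 = 7.375 W/m² → T_e = 106.8 K.
For a single slab of emissivity ε, T_s⁴ = 2T_e⁴/(2−ε); thus T_s = 106.8·(1.664)^(1/4) = 121.3 K.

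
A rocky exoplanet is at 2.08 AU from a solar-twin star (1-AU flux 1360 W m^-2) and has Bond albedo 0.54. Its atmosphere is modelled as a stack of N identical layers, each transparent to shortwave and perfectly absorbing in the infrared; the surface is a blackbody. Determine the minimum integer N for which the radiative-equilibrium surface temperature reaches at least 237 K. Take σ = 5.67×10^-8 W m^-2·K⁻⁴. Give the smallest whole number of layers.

4

Flux at the orbit: S = 1360/(2.08)² = 314.3 W m^-2.
Top-of-atmosphere balance: σT_e⁴ = S(1−α)/4 = 36.15 W m^-2 → T_e = 158.9 K.
T_s = (N+1)^(1/4)·T_e ≥ 237 K requires N+1 ≥ (T_s/T_e)⁴ = (237/158.9)⁴ = 4.948.
The minimum whole number is N = 4.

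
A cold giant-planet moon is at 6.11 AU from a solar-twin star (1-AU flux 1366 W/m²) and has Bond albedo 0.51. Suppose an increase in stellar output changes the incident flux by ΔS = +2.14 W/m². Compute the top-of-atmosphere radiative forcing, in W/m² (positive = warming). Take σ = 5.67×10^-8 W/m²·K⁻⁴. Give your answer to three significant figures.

0.262 W/m²

Irradiance scales as 1/d², so S = 1366 W/m² × (1/6.11)² = 36.59 W/m².
ΔF = Δ[S(1−α)]/4 = (1−0.51)·+2.14/4 = 0.2621 W/m².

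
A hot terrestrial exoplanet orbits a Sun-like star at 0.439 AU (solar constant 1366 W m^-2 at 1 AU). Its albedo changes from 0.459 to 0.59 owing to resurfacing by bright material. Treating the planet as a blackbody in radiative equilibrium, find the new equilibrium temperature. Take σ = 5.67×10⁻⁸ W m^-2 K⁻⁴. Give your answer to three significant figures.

Flux at the orbit: S = 1366/(0.439)² = 7088 W m^-2.
With the new albedo, S(1−α₂)/4 = 726.5 W m^-2, so T₂ = 336.4 K.

336 K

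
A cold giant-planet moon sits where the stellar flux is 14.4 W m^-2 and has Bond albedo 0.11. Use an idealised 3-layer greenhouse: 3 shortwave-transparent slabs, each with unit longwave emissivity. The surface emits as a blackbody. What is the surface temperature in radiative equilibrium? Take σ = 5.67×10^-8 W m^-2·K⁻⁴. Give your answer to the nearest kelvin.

The effective emission temperature is T_e = [S(1−α)/(4σ)]^¼ = 86.70 K.
For an N-layer opaque stack, T_s⁴ = (N+1)T_e⁴, hence T_s = (4)^(1/4)×86.70 K = 122.6 K.

123 K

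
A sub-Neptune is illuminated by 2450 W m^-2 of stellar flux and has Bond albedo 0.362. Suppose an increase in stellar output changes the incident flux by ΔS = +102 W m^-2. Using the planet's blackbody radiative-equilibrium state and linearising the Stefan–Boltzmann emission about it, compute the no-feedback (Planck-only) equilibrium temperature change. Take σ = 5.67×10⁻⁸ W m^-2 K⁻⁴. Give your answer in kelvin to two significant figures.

3.0 K

Unperturbed T_e = [2450·(1−0.362)/(4σ)]^¼ = 288.1 K.
TOA radiative forcing: ΔF = (1−α)ΔS/4 = 0.638·(+102)/4 = 16.27 W m^-2.
Linearising σT⁴ gives d(σT⁴)/dT = 4σT_e³ = 5.425 W m^-2 per K.
ΔT₀ = ΔF/λ_P = 16.27/5.425 = 3.00 K.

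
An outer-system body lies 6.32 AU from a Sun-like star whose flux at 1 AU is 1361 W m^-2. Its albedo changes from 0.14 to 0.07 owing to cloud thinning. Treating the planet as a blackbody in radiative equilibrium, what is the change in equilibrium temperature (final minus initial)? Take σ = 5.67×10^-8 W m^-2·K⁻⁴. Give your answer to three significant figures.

Flux at the orbit: S = 1361/(6.32)² = 34.07 W m^-2.
Initial: T₁ = [S(1−0.14)/(4σ)]^(1/4) = 106.6 K.
Final:   T₂ = [S(1−0.07)/(4σ)]^(1/4) = 108.7 K.
Change: 108.7 − 106.6 = 2.106 K.

2.11 K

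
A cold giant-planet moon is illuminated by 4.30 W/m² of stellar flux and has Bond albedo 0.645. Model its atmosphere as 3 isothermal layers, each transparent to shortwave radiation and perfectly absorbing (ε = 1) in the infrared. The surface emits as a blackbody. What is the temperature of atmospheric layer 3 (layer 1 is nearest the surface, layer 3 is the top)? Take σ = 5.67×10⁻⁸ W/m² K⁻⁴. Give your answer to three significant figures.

Top-of-atmosphere balance: σT_e⁴ = S(1−α)/4 = 0.3816 W/m² → T_e = 50.93 K.
Each opaque layer satisfies 2T_j⁴ = T_{j−1}⁴ + T_{j+1}⁴, giving T_k⁴ = (N+1−k)T_e⁴.
With k = 3: T_3 = (3+1−3)^¼·50.93 K = 50.93 K.

50.9 K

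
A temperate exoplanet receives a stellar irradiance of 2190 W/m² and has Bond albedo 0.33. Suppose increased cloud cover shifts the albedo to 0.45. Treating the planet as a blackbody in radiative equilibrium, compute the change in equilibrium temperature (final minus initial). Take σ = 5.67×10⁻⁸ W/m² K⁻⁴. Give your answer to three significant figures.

-13.7 kelvin

With α = 0.33, T₁ = 283.6 K.
With α = 0.45, T₂ = 270.0 K.
ΔT = T₂ − T₁ = -13.65 K.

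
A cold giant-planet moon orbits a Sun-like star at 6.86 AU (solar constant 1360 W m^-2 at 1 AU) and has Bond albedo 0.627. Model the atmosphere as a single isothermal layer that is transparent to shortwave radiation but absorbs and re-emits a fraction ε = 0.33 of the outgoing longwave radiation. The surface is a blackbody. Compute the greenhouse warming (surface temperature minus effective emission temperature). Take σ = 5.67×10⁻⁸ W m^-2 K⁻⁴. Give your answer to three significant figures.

3.83 K

By the inverse-square law, S = 1360/6.86² = 28.90 W m^-2.
The planet radiates to space at T_e = [S(1−α)/(4σ)]^(1/4) = 83.03 K.
For a single slab of emissivity ε, T_s⁴ = 2T_e⁴/(2−ε); thus T_s = 83.03·(1.198)^(1/4) = 86.86 K.
T_s − T_e = 86.86 − 83.03 = 3.829 K.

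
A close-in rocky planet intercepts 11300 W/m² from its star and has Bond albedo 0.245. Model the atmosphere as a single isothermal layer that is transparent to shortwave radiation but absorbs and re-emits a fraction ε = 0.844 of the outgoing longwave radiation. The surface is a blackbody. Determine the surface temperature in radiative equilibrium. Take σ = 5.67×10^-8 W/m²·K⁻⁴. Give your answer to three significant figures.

The planet radiates to space at T_e = [S(1−α)/(4σ)]^(1/4) = 440.4 K.
For a single slab of emissivity ε, T_s⁴ = 2T_e⁴/(2−ε); thus T_s = 440.4·(1.73)^(1/4) = 505.1 K.

505 kelvin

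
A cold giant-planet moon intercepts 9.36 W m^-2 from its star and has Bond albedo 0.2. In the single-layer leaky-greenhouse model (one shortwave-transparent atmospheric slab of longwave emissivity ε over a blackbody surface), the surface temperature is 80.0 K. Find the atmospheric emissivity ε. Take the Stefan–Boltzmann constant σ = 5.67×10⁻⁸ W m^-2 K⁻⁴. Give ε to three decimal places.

First, T_e = [9.360·(1−0.2)/(4σ)]^(1/4) = 75.80 K.
Inverting T_s⁴ = 2T_e⁴/(2−ε): (T_e/T_s)⁴ = 0.8061, so ε = 2(1 − 0.8061) = 0.3879.

0.388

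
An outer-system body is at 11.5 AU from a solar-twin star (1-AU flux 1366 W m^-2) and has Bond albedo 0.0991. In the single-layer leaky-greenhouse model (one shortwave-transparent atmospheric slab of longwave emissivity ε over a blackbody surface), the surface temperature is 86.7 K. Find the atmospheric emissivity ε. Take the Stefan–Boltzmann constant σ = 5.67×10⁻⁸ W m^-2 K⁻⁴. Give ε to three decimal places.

Irradiance scales as 1/d², so S = 1366 W m^-2 × (1/11.5)² = 10.33 W m^-2.
First, T_e = [10.33·(1−0.0991)/(4σ)]^(1/4) = 80.03 K.
Since (2−ε)/2 = (T_e/T_s)⁴ = 0.7261, ε = 0.5477.

0.548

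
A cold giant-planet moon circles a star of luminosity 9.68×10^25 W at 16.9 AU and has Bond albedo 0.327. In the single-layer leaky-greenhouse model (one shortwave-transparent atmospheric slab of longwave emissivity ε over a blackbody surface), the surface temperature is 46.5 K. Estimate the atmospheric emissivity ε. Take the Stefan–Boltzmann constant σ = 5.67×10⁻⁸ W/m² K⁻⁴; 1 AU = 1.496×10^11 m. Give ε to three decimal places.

0.470

Orbital distance: d = 16.9 AU = 2.528×10^12 m.
Spreading L over a sphere of radius d: S = 9.68×10^25/(4π·2.53×10^12²) = 1.205 W/m².
Effective temperature: T_e = [S(1−α)/(4σ)]^(1/4) = 43.49 K.
T_s⁴ = T_e⁴·2/(2−ε) → ε = 2 − 2(T_e/T_s)⁴ = 2 − 2·(43.49/46.5)⁴ = 0.4703.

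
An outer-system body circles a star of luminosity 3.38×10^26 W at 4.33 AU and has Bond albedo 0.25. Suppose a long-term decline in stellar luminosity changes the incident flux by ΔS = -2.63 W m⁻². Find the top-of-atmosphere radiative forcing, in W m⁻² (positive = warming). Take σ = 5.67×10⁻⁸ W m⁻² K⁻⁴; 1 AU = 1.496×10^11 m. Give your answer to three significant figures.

d = 4.33 × 1.496×10^11 m = 6.478×10^11 m.
Spreading L over a sphere of radius d: S = 3.38×10^26/(4π·6.48×10^11²) = 64.10 W m⁻².
ΔF = Δ[S(1−α)]/4 = (1−0.25)·-2.63/4 = -0.4931 W m⁻².

-0.493 W m⁻²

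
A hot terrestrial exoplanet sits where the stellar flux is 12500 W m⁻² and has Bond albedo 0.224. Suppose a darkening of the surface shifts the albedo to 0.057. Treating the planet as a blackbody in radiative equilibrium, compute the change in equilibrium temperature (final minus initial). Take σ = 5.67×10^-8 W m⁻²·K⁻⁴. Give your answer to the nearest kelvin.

Initial: T₁ = [S(1−0.224)/(4σ)]^(1/4) = 454.8 K.
With α = 0.057, T₂ = 477.5 K.
ΔT = T₂ − T₁ = 22.71 K.

23 kelvin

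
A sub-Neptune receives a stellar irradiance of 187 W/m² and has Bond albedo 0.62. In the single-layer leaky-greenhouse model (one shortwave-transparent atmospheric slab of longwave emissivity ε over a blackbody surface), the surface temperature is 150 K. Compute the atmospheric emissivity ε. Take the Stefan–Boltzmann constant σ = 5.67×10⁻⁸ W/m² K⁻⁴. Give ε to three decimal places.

First, T_e = [187.0·(1−0.62)/(4σ)]^(1/4) = 133.0 K.
Since (2−ε)/2 = (T_e/T_s)⁴ = 0.6189, ε = 0.7622.

0.762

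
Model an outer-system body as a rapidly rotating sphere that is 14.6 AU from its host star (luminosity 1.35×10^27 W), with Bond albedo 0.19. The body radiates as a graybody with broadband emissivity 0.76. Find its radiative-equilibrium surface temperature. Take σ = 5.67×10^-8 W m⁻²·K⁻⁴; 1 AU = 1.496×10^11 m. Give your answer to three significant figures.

Orbital distance: d = 14.6 AU = 2.184×10^12 m.
Flux at the orbit: S = L/(4πd²) = 1.35×10^27/(4π·(2.18×10^12)²) = 22.52 W m⁻².
The planet absorbs (1−α)S over its disc πR² and re-emits over 4πR², so the mean absorbed flux is (1−0.19)·22.52/4 = 4.560 W m⁻².
Equating to εσT⁴ with ε = 0.76: T = (4.560/0.76σ)^(1/4) = 101.4 K.

101 K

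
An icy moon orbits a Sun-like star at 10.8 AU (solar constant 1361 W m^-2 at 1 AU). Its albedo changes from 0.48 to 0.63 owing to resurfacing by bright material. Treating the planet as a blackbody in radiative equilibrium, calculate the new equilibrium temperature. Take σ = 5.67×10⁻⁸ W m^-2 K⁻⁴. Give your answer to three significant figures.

66.1 K

Flux at the orbit: S = 1361/(10.8)² = 11.67 W m^-2.
With the new albedo, S(1−α₂)/4 = 1.079 W m^-2, so T₂ = 66.05 K.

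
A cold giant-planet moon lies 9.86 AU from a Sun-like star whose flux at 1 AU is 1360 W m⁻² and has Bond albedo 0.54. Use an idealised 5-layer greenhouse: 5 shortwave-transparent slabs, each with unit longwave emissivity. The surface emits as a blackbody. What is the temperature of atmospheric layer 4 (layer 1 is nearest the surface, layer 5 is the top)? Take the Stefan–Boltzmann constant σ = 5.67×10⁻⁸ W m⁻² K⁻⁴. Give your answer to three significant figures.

By the inverse-square law, S = 1360/9.86² = 13.99 W m⁻².
OLR = S(1−α)/4 = 1.609 W m⁻²; the top layer radiates at T_e = 72.98 K.
The net upward flux σT_e⁴ is constant between every pair of levels, so T_k⁴ = (N+1−k)T_e⁴.
With k = 4: T_4 = (5+1−4)^¼·72.98 K = 86.79 K.

86.8 K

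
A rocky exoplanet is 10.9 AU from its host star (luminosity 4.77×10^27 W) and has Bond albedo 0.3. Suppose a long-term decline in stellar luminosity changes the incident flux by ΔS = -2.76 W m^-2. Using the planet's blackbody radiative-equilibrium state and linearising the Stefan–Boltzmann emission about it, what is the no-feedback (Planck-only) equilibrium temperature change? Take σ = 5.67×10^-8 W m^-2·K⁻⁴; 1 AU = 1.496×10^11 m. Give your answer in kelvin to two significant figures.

Orbital distance: d = 10.9 AU = 1.631×10^12 m.
Spreading L over a sphere of radius d: S = 4.77×10^27/(4π·1.63×10^12²) = 142.8 W m^-2.
Unperturbed T_e = [142.8·(1−0.3)/(4σ)]^¼ = 144.9 K.
TOA radiative forcing: ΔF = (1−α)ΔS/4 = 0.7·(-2.76)/4 = -0.4830 W m^-2.
Planck response: λ_P = 4σT_e³ = 4·5.67×10⁻⁸·(144.9)³ = 0.6897 W m^-2/K.
So ΔT₀ = -0.4830/0.6897 = -0.700 K.

-0.70 kelvin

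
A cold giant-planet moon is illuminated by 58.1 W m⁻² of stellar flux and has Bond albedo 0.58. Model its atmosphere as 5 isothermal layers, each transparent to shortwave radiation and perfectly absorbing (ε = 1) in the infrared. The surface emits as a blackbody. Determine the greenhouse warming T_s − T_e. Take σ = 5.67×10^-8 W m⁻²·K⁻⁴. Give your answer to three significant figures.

57.6 K

OLR = S(1−α)/4 = 6.101 W m⁻²; the top layer radiates at T_e = 101.8 K.
Surface: T_s = (6)^¼·T_e = 159.4 K.
So the greenhouse effect raises the surface by 159.4 − 101.8 = 57.55 K.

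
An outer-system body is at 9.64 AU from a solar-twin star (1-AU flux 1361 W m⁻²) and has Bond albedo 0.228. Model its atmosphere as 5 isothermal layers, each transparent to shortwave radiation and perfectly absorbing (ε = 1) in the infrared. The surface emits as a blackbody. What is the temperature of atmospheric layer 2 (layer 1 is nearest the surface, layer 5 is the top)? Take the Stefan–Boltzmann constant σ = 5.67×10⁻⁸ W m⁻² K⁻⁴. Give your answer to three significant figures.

Flux at the orbit: S = 1361/(9.64)² = 14.65 W m⁻².
The effective emission temperature is T_e = [S(1−α)/(4σ)]^¼ = 84.03 K.
The net upward flux σT_e⁴ is constant between every pair of levels, so T_k⁴ = (N+1−k)T_e⁴.
With k = 2: T_2 = (5+1−2)^¼·84.03 K = 118.8 K.

119 K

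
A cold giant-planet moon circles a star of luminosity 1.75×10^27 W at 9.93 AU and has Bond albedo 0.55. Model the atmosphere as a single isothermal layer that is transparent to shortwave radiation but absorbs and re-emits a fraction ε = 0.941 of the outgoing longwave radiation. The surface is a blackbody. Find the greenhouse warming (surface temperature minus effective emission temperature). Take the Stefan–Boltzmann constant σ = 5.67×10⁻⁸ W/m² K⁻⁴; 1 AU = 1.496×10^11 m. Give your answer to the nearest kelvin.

18 K

Orbital distance: d = 9.93 AU = 1.486×10^12 m.
Flux at the orbit: S = L/(4πd²) = 1.75×10^27/(4π·(1.49×10^12)²) = 63.11 W/m².
At the top of the atmosphere, σT_e⁴ = S(1−α)/4 = 7.099 W/m², giving T_e = 105.8 K.
Surface balance with a leaky layer gives σT_s⁴ = σT_e⁴·2/(2−ε), so T_s = T_e·[2/(2−0.941)]^(1/4) = 124.0 K.
T_s − T_e = 124.0 − 105.8 = 18.22 K.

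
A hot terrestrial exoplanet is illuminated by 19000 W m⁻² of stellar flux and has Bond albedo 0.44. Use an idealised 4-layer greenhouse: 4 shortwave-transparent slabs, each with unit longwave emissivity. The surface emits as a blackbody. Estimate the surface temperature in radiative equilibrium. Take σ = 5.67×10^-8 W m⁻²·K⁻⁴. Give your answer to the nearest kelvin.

The effective emission temperature is T_e = [S(1−α)/(4σ)]^¼ = 465.4 K.
With N = 4 opaque layers, T_s = (N+1)^(1/4)·T_e = 5^(1/4)·465.4 = 695.9 K.

696 kelvin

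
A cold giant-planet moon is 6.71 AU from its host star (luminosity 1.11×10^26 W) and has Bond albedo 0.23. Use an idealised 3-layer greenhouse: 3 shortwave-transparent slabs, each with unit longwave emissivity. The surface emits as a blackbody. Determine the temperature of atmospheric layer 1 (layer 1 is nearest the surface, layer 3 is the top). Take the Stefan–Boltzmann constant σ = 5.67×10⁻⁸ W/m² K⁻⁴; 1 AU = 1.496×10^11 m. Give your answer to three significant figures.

d = 6.71 × 1.496×10^11 m = 1.004×10^12 m.
Spreading L over a sphere of radius d: S = 1.11×10^26/(4π·1.00×10^12²) = 8.766 W/m².
Top-of-atmosphere balance: σT_e⁴ = S(1−α)/4 = 1.687 W/m² → T_e = 73.86 K.
Each opaque layer satisfies 2T_j⁴ = T_{j−1}⁴ + T_{j+1}⁴, giving T_k⁴ = (N+1−k)T_e⁴.
T_1 = (3)^(1/4)·73.86 = 97.21 K.

97.2 K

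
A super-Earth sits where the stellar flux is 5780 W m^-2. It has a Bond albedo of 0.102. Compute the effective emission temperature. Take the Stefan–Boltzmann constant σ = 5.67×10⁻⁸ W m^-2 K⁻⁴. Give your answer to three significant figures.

389 K

Absorbed flux (global mean): S(1−α)/4 = 5780·0.898/4 = 1298 W m^-2.
In equilibrium σT⁴ equals this, so T = 388.9 K.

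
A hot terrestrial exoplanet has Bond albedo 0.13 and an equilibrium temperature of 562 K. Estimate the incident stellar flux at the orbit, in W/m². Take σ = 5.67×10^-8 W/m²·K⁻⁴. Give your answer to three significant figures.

26000 W/m²

From S(1−α)/4 = σT⁴: S = 4σT⁴/(1−α).
σT⁴ = 5.67×10⁻⁸·(562)⁴ = 5656 W/m².
S = 4·5656/0.87 = 26010 W/m².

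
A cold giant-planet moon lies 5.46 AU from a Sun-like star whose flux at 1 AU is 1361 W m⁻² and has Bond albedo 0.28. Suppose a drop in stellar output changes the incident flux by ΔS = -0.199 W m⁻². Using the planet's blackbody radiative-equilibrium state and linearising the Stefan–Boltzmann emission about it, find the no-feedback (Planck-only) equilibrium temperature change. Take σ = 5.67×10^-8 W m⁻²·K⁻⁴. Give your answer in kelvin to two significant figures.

Irradiance scales as 1/d², so S = 1361 W m⁻² × (1/5.46)² = 45.65 W m⁻².
Reference equilibrium: T_e = [S(1−α)/(4σ)]^(1/4) = 109.7 K.
Only a fraction (1−α) is absorbed and it's spread over 4πR², so ΔF = (1−α)ΔS/4 = -0.03582 W m⁻².
Linearising σT⁴ gives d(σT⁴)/dT = 4σT_e³ = 0.2996 W m⁻² per K.
So ΔT₀ = -0.03582/0.2996 = -0.120 K.

-0.12 K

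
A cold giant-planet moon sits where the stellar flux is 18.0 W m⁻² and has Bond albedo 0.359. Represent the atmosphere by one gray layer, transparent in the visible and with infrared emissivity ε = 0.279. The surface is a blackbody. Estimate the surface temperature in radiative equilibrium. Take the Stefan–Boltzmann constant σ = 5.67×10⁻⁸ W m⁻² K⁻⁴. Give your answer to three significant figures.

The planet radiates to space at T_e = [S(1−α)/(4σ)]^(1/4) = 84.45 K.
Surface balance with a leaky layer gives σT_s⁴ = σT_e⁴·2/(2−ε), so T_s = T_e·[2/(2−0.279)]^(1/4) = 87.69 K.

87.7 K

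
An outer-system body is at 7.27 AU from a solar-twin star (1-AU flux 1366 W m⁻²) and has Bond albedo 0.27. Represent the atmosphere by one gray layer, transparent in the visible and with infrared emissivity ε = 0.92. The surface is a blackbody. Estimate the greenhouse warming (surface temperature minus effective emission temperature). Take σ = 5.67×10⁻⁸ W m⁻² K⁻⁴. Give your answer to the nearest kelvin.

16 K

Irradiance scales as 1/d², so S = 1366 W m⁻² × (1/7.27)² = 25.85 W m⁻².
The planet radiates to space at T_e = [S(1−α)/(4σ)]^(1/4) = 95.50 K.
Surface balance with a leaky layer gives σT_s⁴ = σT_e⁴·2/(2−ε), so T_s = T_e·[2/(2−0.92)]^(1/4) = 111.4 K.
T_s − T_e = 111.4 − 95.50 = 15.91 K.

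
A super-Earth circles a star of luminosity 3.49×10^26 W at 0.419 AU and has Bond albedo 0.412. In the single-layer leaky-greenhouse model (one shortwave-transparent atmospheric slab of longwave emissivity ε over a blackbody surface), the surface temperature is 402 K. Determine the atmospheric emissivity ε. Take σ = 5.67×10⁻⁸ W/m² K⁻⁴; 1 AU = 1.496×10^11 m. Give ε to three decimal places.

d = 0.419 × 1.496×10^11 m = 6.268×10^10 m.
Spreading L over a sphere of radius d: S = 3.49×10^26/(4π·6.27×10^10²) = 7068 W/m².
First, T_e = [7068·(1−0.412)/(4σ)]^(1/4) = 367.9 K.
T_s⁴ = T_e⁴·2/(2−ε) → ε = 2 − 2(T_e/T_s)⁴ = 2 − 2·(367.9/402)⁴ = 0.5966.

0.597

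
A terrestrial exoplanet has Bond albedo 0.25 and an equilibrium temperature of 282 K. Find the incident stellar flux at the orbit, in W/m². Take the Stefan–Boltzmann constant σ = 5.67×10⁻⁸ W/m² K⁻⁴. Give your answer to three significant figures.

Invert the energy balance for S: S = 4σT⁴/(1−α).
The emitted flux is σT⁴ = 358.6 W/m².
So S = 4×358.6/(1−0.25) = 1912 W/m².

1910 W/m²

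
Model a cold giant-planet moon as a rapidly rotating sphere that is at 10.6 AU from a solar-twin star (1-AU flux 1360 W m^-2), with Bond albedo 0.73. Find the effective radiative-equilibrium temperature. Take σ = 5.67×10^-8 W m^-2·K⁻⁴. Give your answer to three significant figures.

61.6 K

By the inverse-square law, S = 1360/10.6² = 12.10 W m^-2.
Averaging over the sphere, the absorbed flux is S(1−α)/4 = 0.8170 W m^-2.
In equilibrium σT⁴ equals this, so T = 61.61 K.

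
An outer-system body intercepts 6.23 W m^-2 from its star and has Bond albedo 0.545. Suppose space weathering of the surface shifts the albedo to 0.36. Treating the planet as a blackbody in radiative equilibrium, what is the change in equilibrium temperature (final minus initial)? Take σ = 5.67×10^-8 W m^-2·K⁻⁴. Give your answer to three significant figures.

Initial: T₁ = [S(1−0.545)/(4σ)]^(1/4) = 59.46 K.
With α = 0.36, T₂ = 64.75 K.
Change: 64.75 − 59.46 = 5.294 K.

5.29 K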